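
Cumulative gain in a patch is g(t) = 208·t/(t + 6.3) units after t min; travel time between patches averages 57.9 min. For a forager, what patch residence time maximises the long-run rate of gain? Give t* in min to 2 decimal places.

19.10 min

Optimal t* satisfies g'(t*) = g(t*)/(T + t*).
g'(t) = 208·6.3/(t + 6.3)². Setting 208·6.3/(t+6.3)² = 208t/[(t+6.3)(57.9+t)] gives 6.3(57.9+t) = t(t+6.3), so t² = 6.3×57.9 = 364.8.
t* = √364.8 = 19.1 min.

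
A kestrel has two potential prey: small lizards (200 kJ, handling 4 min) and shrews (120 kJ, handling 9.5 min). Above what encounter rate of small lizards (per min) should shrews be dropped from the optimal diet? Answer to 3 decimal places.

Drop shrews once their profitability E₂/h₂ falls below the rate achievable on small lizards alone: E₂/h₂ = λE₁/(1 + λh₁).
Solve for λ: λE₁h₂ = E₂(1 + λh₁) → λ(E₁h₂ − E₂h₁) = E₂ → λ = E₂/(E₁h₂ − E₂h₁).
λ = 120/(200×9.5 − 120×4) = 120/1420 = 0.08451 per min.

0.085 per min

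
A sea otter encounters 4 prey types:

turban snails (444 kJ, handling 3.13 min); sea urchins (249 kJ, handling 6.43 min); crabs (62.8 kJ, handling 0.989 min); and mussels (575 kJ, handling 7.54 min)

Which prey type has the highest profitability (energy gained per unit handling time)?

In descending order of E/h:
turban snails: 444/3.13 = 142 kJ/min
mussels: 575/7.54 = 76.3 kJ/min
crabs: 62.8/0.989 = 63.5 kJ/min
sea urchins: 249/6.43 = 38.7 kJ/min

turban snails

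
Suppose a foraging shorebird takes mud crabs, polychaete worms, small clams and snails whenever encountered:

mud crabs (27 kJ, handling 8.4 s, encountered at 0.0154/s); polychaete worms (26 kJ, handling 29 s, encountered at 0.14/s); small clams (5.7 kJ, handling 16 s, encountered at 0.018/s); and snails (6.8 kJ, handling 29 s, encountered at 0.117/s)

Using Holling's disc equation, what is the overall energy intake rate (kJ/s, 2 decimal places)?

0.56 kJ/s

R = Σλ_iE_i / (1 + Σλ_ih_i)
Numerator: 0.0154×27 + 0.14×26 + 0.018×5.7 + 0.117×6.8 = 4.954
Denominator: 1 + 0.0154×8.4 + 0.14×29 + 0.018×16 + 0.117×29 = 8.87
R = 4.954/8.87 = 0.5585 kJ/s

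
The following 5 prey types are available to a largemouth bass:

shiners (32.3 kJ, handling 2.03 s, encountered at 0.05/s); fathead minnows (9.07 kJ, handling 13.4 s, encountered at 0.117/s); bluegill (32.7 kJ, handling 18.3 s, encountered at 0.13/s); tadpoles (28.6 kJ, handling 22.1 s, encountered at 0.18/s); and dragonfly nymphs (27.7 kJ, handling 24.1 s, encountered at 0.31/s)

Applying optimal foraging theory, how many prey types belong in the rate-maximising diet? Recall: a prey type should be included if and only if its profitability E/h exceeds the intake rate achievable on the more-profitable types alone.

2

E/h in descending order: shiners 15.9, bluegill 1.79, tadpoles 1.29, dragonfly nymphs 1.15, fathead minnows 0.677 kJ/s. The optimal diet is the largest prefix of this list for which every included type satisfies E_i/h_i > R on the types above it.
Rate on top 1: 1.466. bluegill: 1.79 > 1.466 → include.
Rate on top 2: 1.685. tadpoles: 1.29 < 1.685 → exclude; stop.
Optimal diet: shiners, bluegill — 2 of 5 types.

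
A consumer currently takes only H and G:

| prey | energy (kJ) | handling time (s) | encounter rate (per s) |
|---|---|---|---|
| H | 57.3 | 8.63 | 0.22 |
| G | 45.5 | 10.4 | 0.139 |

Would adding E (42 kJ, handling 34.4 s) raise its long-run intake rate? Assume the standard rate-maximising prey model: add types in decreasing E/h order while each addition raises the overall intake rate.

Intake rate on the current diet: R = (0.22×57.3 + 0.139×45.5) / (1 + 0.22×8.63 + 0.139×10.4) = 18.93/4.344 = 4.358 kJ/s.
E: E/h = 42/34.4 = 1.221 kJ/s.
1.221 < 4.358, so adding E would lower the average — exclude it.

No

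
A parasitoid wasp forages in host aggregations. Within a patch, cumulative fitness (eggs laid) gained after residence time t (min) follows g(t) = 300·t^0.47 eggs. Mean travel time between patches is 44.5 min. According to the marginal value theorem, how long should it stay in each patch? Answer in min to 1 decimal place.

39.5 min

By the marginal value theorem, leave when the instantaneous gain rate g'(t) equals the habitat-wide average g(t)/(T + t).
g'(t) = 0.47·300·t^-0.53. Setting 0.47·300·t^-0.53 = 300·t^0.47/(44.5+t) gives 0.47(44.5+t) = t, so 0.53·t = 0.47×44.5.
t* = 0.47×44.5/0.53 = 39.46 min.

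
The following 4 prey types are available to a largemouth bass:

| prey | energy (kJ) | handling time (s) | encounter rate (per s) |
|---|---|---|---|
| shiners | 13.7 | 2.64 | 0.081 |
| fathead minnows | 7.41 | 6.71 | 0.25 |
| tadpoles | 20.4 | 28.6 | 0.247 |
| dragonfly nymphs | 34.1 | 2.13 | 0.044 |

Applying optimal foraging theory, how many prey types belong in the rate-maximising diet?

2

Rank by E/h (kJ/s): dragonfly nymphs 16, shiners 5.19, fathead minnows 1.1, tadpoles 0.713. Include each in turn until the next type's E/h falls below the running intake rate.
Rate on top 1: 1.372. shiners: 5.19 > 1.372 → include.
Rate on top 2: 1.996. fathead minnows: 1.1 < 1.996 → exclude; stop.
Optimal diet: dragonfly nymphs, shiners — 2 of 4 types.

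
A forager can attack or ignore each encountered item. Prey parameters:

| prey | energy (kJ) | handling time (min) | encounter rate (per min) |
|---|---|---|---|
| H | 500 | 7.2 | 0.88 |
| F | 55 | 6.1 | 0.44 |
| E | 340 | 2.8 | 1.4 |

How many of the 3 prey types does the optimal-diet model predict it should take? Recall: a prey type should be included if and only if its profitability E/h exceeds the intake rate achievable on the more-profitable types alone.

1

Rank by E/h (kJ/min): E 121, H 69.4, F 9.02. Include each in turn until the next type's E/h falls below the running intake rate.
Rate on top 1: 96.75. H: 69.4 < 96.75 → exclude; stop.
Optimal diet: E — 1 of 3 types.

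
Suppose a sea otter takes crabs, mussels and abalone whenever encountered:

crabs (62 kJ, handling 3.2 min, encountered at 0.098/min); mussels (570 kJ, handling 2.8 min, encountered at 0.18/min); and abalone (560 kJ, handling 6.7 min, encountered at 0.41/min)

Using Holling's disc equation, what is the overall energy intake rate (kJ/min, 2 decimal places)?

Energy encountered per unit search time: 0.098×62 + 0.18×570 + 0.41×560 = 338.3 kJ/min.
Handling time per unit search time: 0.098×3.2 + 0.18×2.8 + 0.41×6.7 = 3.565.
Rate = 338.3/(1 + 3.565) = 74.11 kJ/min.

74.11 kJ/min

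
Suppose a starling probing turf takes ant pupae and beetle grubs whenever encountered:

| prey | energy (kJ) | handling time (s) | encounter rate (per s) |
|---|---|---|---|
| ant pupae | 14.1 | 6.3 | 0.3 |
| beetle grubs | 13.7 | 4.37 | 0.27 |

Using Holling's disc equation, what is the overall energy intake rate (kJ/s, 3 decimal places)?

1.948 kJ/s

Energy encountered per unit search time: 0.3×14.1 + 0.27×13.7 = 7.929 kJ/s.
Handling time per unit search time: 0.3×6.3 + 0.27×4.37 = 3.07.
Rate = 7.929/(1 + 3.07) = 1.948 kJ/s.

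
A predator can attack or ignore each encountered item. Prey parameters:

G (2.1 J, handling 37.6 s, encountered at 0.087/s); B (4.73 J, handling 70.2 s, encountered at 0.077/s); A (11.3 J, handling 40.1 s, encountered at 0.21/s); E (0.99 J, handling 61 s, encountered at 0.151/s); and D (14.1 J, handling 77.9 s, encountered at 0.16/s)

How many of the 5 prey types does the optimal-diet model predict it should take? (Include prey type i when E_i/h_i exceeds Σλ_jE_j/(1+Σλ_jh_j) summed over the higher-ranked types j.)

1

E/h in descending order: A 0.282, D 0.181, B 0.0674, G 0.0559, E 0.0162 J/s. The optimal diet is the largest prefix of this list for which every included type satisfies E_i/h_i > R on the types above it.
Rate on top 1: 0.2519. D: 0.181 < 0.2519 → exclude; stop.
Optimal diet: A — 1 of 5 types.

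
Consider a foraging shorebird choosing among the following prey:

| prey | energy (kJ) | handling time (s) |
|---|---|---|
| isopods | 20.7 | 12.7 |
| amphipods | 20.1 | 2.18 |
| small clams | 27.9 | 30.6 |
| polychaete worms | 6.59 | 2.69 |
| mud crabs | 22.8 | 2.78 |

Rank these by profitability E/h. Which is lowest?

small clams

Profitability E/h (kJ/s): isopods = 20.7/12.7 = 1.63, amphipods = 20.1/2.18 = 9.22, small clams = 27.9/30.6 = 0.912, polychaete worms = 6.59/2.69 = 2.45, mud crabs = 22.8/2.78 = 8.2.
Ranked: amphipods > mud crabs > polychaete worms > isopods > small clams.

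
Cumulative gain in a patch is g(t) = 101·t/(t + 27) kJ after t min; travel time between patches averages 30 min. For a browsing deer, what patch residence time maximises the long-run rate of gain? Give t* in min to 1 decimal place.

Maximise g(t)/(T+t): set derivative to zero → g'(t)(T+t) = g(t).
g'(t) = 101·27/(t + 27)². Setting 101·27/(t+27)² = 101t/[(t+27)(30+t)] gives 27(30+t) = t(t+27), so t² = 27×30 = 810.
t* = √810 = 28.46 min.

28.5 min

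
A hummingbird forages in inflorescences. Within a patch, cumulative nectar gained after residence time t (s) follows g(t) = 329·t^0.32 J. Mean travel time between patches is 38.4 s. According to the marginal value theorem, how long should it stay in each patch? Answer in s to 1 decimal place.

By the marginal value theorem, leave when the instantaneous gain rate g'(t) equals the habitat-wide average g(t)/(T + t).
g'(t) = 0.32·329·t^-0.68. Setting 0.32·329·t^-0.68 = 329·t^0.32/(38.4+t) gives 0.32(38.4+t) = t, so 0.68·t = 0.32×38.4.
t* = 0.32×38.4/0.68 = 18.07 s.

18.1 s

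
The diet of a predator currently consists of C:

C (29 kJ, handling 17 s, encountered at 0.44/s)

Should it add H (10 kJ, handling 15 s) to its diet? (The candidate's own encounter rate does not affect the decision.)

No

On C alone, R = ΣλE/(1+Σλh) = 12.76/8.48 = 1.505 kJ/s.
H: E/h = 10/15 = 0.6667 kJ/s.
0.6667 < 1.505, so adding H would lower the average — exclude it.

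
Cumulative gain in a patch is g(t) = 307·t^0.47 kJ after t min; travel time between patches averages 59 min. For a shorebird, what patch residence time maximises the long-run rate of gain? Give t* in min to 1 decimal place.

52.3 min

Optimal t* satisfies g'(t*) = g(t*)/(T + t*).
g'(t) = 0.47·307·t^-0.53. Setting 0.47·307·t^-0.53 = 307·t^0.47/(59+t) gives 0.47(59+t) = t, so 0.53·t = 0.47×59.
t* = 0.47×59/0.53 = 52.32 min.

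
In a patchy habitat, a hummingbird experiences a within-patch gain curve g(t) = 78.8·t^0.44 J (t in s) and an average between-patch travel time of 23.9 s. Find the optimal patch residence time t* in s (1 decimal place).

18.8 s

Optimal t* satisfies g'(t*) = g(t*)/(T + t*).
g'(t) = 0.44·78.8·t^-0.56. Setting 0.44·78.8·t^-0.56 = 78.8·t^0.44/(23.9+t) gives 0.44(23.9+t) = t, so 0.56·t = 0.44×23.9.
t* = 0.44×23.9/0.56 = 18.78 s.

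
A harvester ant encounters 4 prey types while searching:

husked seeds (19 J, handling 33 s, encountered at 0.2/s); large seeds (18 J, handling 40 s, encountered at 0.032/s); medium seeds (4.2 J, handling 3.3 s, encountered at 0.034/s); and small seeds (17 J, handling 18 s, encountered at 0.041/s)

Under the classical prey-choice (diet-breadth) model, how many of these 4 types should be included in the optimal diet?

Profitabilities (E/h, J/s): medium seeds 1.27, small seeds 0.944, husked seeds 0.576, large seeds 0.45. Add prey in this order while the next type's profitability exceeds the intake rate on those already taken.
Rate on top 1: 0.1284. small seeds: 0.944 > 0.1284 → include.
Rate on top 2: 0.4539. husked seeds: 0.576 > 0.4539 → include.
Rate on top 3: 0.5491. large seeds: 0.45 < 0.5491 → exclude; stop.
Optimal diet: medium seeds, small seeds, husked seeds — 3 of 4 types.

3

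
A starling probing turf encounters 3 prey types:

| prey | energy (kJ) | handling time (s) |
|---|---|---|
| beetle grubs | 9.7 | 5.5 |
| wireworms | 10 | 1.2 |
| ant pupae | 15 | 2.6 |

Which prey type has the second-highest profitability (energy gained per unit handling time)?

ant pupae

In descending order of E/h:
wireworms: 10/1.2 = 8.33 kJ/s
ant pupae: 15/2.6 = 5.77 kJ/s
beetle grubs: 9.7/5.5 = 1.76 kJ/s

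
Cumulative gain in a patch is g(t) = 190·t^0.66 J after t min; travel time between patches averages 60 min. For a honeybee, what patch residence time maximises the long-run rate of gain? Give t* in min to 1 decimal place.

116.5 min

Optimal t* satisfies g'(t*) = g(t*)/(T + t*).
g'(t) = 0.66·190·t^-0.34. Setting 0.66·190·t^-0.34 = 190·t^0.66/(60+t) gives 0.66(60+t) = t, so 0.34·t = 0.66×60.
t* = 0.66×60/0.34 = 116.5 min.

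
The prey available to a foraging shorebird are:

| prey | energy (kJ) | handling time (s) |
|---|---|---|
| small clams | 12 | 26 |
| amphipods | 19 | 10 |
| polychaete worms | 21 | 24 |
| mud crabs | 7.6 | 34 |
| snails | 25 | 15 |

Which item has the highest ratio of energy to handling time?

amphipods

In descending order of E/h:
amphipods: 19/10 = 1.9 kJ/s
snails: 25/15 = 1.67 kJ/s
polychaete worms: 21/24 = 0.875 kJ/s
small clams: 12/26 = 0.462 kJ/s
mud crabs: 7.6/34 = 0.224 kJ/s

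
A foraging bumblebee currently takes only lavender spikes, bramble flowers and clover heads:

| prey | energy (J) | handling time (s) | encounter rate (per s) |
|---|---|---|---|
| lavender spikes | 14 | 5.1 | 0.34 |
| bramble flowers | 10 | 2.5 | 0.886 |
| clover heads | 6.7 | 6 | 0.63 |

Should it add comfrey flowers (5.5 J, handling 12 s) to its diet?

On lavender spikes, bramble flowers and clover heads alone, R = ΣλE/(1+Σλh) = 17.84/8.729 = 2.044 J/s.
comfrey flowers: E/h = 5.5/12 = 0.4583 J/s.
Since 0.4583 < R, time spent handling comfrey flowers is better spent searching.

No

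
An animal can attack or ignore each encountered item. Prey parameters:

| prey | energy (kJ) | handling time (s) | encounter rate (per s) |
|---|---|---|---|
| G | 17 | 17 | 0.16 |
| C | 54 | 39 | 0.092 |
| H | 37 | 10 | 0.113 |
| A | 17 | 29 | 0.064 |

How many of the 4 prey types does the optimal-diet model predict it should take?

1

Profitabilities (E/h, kJ/s): H 3.7, C 1.38, G 1, A 0.586. Add prey in this order while the next type's profitability exceeds the intake rate on those already taken.
Rate on top 1: 1.963. C: 1.38 < 1.963 → exclude; stop.
Optimal diet: H — 1 of 4 types.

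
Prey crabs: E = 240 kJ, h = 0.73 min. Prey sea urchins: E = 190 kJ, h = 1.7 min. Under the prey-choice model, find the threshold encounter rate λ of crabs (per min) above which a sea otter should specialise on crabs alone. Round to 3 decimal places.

0.706 per min

The zero-one rule: include sea urchins iff E₂/h₂ > λE₁/(1+λh₁). Equality gives the switch point.
λE₁h₂ = E₂ + λE₂h₁ ⇒ λ = E₂/(E₁h₂ − E₂h₁) = 190/(408 − 138.7) = 0.7055 per min.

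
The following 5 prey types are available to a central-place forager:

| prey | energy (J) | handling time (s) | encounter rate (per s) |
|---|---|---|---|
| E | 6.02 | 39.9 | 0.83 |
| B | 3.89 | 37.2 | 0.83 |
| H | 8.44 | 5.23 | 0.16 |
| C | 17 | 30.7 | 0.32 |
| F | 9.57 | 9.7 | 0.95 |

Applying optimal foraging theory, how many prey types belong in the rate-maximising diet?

Profitabilities (E/h, J/s): H 1.61, F 0.987, C 0.554, E 0.151, B 0.105. Add prey in this order while the next type's profitability exceeds the intake rate on those already taken.
Rate on top 1: 0.7352. F: 0.987 > 0.7352 → include.
Rate on top 2: 0.9448. C: 0.554 < 0.9448 → exclude; stop.
Optimal diet: H, F — 2 of 5 types.

2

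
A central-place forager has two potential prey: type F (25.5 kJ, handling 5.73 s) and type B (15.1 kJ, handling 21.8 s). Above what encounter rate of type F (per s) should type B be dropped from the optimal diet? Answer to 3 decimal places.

At the threshold, the rate on type F alone equals the profitability of type B: λ·25.5/(1 + λ·5.73) = 15.1/21.8 = 0.6927.
Rearranging, λ(25.5 − 0.6927×5.73) = 0.6927, so λ = 0.6927/21.53 = 0.03217 per s.

0.032 per s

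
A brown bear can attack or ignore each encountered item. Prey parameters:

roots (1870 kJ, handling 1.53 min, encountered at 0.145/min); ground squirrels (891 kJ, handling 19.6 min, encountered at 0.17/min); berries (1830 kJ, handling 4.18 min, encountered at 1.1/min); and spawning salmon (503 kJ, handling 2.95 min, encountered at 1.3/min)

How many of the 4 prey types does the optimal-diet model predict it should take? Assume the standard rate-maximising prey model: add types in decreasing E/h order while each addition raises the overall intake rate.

E/h in descending order: roots 1.22e+03, berries 438, spawning salmon 171, ground squirrels 45.5 kJ/min. The optimal diet is the largest prefix of this list for which every included type satisfies E_i/h_i > R on the types above it.
Rate on top 1: 221.9. berries: 438 > 221.9 → include.
Rate on top 2: 392.5. spawning salmon: 171 < 392.5 → exclude; stop.
Optimal diet: roots, berries — 2 of 4 types.

2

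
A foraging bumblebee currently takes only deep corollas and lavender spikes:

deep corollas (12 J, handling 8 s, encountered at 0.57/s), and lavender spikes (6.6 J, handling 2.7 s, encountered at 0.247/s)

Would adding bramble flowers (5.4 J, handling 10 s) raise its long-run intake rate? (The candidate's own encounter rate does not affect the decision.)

On deep corollas and lavender spikes alone, R = ΣλE/(1+Σλh) = 8.47/6.227 = 1.36 J/s.
Profitability of bramble flowers: 5.4/10 = 0.54 J/s.
0.54 < 1.36, so adding bramble flowers would lower the average — exclude it.

No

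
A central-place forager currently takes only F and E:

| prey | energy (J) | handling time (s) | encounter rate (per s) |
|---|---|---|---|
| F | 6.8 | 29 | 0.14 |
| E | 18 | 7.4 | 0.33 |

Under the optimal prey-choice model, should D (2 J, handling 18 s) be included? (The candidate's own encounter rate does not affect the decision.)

Current rate: (0.14×6.8 + 0.33×18)/(1 + 0.14×29 + 0.33×7.4) = 0.9187 J/s.
D: E/h = 2/18 = 0.1111 J/s.
0.1111 < 0.9187, so adding D would lower the average — exclude it.

No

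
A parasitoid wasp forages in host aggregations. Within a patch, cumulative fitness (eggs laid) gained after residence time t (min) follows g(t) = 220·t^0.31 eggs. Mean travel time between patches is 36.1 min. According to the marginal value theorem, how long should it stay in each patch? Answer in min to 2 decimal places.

Optimal t* satisfies g'(t*) = g(t*)/(T + t*).
g'(t) = 0.31·220·t^-0.69. Setting 0.31·220·t^-0.69 = 220·t^0.31/(36.1+t) gives 0.31(36.1+t) = t, so 0.69·t = 0.31×36.1.
t* = 0.31×36.1/0.69 = 16.22 min.

16.22 min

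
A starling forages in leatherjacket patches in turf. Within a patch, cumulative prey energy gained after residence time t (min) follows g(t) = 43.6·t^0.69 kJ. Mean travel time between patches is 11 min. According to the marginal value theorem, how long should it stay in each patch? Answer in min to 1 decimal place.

24.5 min

Optimal t* satisfies g'(t*) = g(t*)/(T + t*).
g'(t) = 0.69·43.6·t^-0.31. Setting 0.69·43.6·t^-0.31 = 43.6·t^0.69/(11+t) gives 0.69(11+t) = t, so 0.31·t = 0.69×11.
t* = 0.69×11/0.31 = 24.48 min.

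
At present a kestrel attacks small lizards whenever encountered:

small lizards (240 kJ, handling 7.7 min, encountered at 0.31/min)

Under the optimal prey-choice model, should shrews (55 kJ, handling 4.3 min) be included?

Intake rate on the current diet: R = (0.31×240) / (1 + 0.31×7.7) = 74.4/3.387 = 21.97 kJ/min.
shrews: E/h = 55/4.3 = 12.79 kJ/min.
Since 12.79 < R, time spent handling shrews is better spent searching.

No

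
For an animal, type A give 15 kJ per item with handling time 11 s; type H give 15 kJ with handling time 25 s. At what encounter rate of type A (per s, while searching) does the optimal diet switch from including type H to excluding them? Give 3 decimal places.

0.071 per s

At the threshold, the rate on type A alone equals the profitability of type H: λ·15/(1 + λ·11) = 15/25 = 0.6.
Rearranging, λ(15 − 0.6×11) = 0.6, so λ = 0.6/8.4 = 0.07143 per s.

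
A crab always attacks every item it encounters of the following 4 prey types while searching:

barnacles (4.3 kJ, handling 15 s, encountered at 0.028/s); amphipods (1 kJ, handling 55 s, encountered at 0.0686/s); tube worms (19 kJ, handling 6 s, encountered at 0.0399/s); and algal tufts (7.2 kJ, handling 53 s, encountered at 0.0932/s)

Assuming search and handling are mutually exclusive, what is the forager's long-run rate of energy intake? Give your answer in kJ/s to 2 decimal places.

0.16 kJ/s

R = (0.028×4.3 + 0.0686×1 + 0.0399×19 + 0.0932×7.2) / (1 + 0.028×15 + 0.0686×55 + 0.0399×6 + 0.0932×53) = 1.618/10.37 = 0.156 kJ/s.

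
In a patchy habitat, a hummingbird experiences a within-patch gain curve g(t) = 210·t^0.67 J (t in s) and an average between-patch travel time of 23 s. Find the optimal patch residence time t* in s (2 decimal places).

46.70 s

Optimal t* satisfies g'(t*) = g(t*)/(T + t*).
g'(t) = 0.67·210·t^-0.33. Setting 0.67·210·t^-0.33 = 210·t^0.67/(23+t) gives 0.67(23+t) = t, so 0.33·t = 0.67×23.
t* = 0.67×23/0.33 = 46.7 s.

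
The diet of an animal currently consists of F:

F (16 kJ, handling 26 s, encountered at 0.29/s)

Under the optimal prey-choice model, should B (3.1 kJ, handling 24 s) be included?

No

Intake rate on the current diet: R = (0.29×16) / (1 + 0.29×26) = 4.64/8.54 = 0.5433 kJ/s.
Profitability of B: 3.1/24 = 0.1292 kJ/s.
0.1292 < 0.5433, so adding B would lower the average — exclude it.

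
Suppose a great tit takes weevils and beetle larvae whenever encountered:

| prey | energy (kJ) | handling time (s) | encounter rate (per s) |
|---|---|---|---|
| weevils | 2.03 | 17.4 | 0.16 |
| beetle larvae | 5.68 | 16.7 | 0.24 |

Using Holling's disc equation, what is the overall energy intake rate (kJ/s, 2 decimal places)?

Energy encountered per unit search time: 0.16×2.03 + 0.24×5.68 = 1.688 kJ/s.
Handling time per unit search time: 0.16×17.4 + 0.24×16.7 = 6.792.
Rate = 1.688/(1 + 6.792) = 0.2166 kJ/s.

0.22 kJ/s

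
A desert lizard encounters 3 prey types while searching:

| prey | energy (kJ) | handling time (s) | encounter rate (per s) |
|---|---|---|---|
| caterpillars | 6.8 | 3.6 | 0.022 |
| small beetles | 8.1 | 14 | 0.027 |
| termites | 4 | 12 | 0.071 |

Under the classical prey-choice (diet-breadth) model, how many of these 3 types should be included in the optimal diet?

E/h in descending order: caterpillars 1.89, small beetles 0.579, termites 0.333 kJ/s. The optimal diet is the largest prefix of this list for which every included type satisfies E_i/h_i > R on the types above it.
Rate on top 1: 0.1386. small beetles: 0.579 > 0.1386 → include.
Rate on top 2: 0.2527. termites: 0.333 > 0.2527 → include.
Optimal diet: caterpillars, small beetles, termites — 3 of 3 types.

3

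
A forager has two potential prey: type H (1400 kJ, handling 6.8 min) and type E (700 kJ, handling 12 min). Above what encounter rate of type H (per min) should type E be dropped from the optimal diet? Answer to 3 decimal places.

At the threshold, the rate on type H alone equals the profitability of type E: λ·1400/(1 + λ·6.8) = 700/12 = 58.33.
Rearranging, λ(1400 − 58.33×6.8) = 58.33, so λ = 58.33/1003 = 0.05814 per min.

0.058 per min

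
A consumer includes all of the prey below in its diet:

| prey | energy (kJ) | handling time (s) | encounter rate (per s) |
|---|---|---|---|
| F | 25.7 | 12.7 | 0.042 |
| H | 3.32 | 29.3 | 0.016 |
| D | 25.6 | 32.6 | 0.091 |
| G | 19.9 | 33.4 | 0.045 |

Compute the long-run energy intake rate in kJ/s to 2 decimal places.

0.67 kJ/s

Energy encountered per unit search time: 0.042×25.7 + 0.016×3.32 + 0.091×25.6 + 0.045×19.9 = 4.358 kJ/s.
Handling time per unit search time: 0.042×12.7 + 0.016×29.3 + 0.091×32.6 + 0.045×33.4 = 5.472.
Rate = 4.358/(1 + 5.472) = 0.6733 kJ/s.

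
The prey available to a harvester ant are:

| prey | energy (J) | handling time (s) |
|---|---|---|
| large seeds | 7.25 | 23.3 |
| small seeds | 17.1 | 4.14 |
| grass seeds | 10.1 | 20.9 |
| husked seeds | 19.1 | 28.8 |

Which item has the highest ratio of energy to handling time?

Profitability E/h (J/s): large seeds = 7.25/23.3 = 0.311, small seeds = 17.1/4.14 = 4.13, grass seeds = 10.1/20.9 = 0.483, husked seeds = 19.1/28.8 = 0.663.
Ranked: small seeds > husked seeds > grass seeds > large seeds.

small seeds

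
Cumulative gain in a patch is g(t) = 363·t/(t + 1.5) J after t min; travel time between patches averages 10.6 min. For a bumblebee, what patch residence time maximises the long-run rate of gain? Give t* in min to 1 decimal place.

By the marginal value theorem, leave when the instantaneous gain rate g'(t) equals the habitat-wide average g(t)/(T + t).
g'(t) = 363·1.5/(t + 1.5)². Setting 363·1.5/(t+1.5)² = 363t/[(t+1.5)(10.6+t)] gives 1.5(10.6+t) = t(t+1.5), so t² = 1.5×10.6 = 15.9.
t* = √15.9 = 3.987 min.

4.0 min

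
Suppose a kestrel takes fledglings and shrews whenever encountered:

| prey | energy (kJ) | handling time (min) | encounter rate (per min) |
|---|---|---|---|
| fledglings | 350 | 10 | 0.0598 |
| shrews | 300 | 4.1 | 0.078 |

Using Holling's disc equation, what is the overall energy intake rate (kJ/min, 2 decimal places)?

23.12 kJ/min

R = (0.0598×350 + 0.078×300) / (1 + 0.0598×10 + 0.078×4.1) = 44.33/1.918 = 23.12 kJ/min.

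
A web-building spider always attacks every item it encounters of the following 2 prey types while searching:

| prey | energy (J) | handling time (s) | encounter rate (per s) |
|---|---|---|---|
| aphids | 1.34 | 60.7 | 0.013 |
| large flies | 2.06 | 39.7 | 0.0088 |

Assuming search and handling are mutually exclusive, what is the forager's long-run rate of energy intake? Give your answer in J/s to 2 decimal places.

R = Σλ_iE_i / (1 + Σλ_ih_i)
Numerator: 0.013×1.34 + 0.0088×2.06 = 0.03555
Denominator: 1 + 0.013×60.7 + 0.0088×39.7 = 2.138
R = 0.03555/2.138 = 0.01662 J/s

0.02 J/s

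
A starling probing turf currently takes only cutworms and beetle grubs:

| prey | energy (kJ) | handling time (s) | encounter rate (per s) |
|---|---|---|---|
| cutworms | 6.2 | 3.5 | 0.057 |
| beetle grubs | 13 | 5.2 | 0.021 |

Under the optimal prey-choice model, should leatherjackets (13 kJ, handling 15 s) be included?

Current rate: (0.057×6.2 + 0.021×13)/(1 + 0.057×3.5 + 0.021×5.2) = 0.4786 kJ/s.
leatherjackets: E/h = 13/15 = 0.8667 kJ/s.
0.8667 > 0.4786, so adding leatherjackets raises the average — include it.

Yes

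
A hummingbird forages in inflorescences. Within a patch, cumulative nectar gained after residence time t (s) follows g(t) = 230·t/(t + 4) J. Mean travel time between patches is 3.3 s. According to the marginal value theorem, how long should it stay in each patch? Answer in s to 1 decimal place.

By the marginal value theorem, leave when the instantaneous gain rate g'(t) equals the habitat-wide average g(t)/(T + t).
g'(t) = 230·4/(t + 4)². Setting 230·4/(t+4)² = 230t/[(t+4)(3.3+t)] gives 4(3.3+t) = t(t+4), so t² = 4×3.3 = 13.2.
t* = √13.2 = 3.633 s.

3.6 s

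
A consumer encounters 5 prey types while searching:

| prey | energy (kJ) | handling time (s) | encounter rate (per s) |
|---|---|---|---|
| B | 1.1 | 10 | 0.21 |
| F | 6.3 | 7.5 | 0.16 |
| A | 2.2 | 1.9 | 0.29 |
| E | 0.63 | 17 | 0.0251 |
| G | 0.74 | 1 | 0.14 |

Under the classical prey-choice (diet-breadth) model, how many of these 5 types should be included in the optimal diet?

E/h in descending order: A 1.16, F 0.84, G 0.74, B 0.11, E 0.0371 kJ/s. The optimal diet is the largest prefix of this list for which every included type satisfies E_i/h_i > R on the types above it.
Rate on top 1: 0.4113. F: 0.84 > 0.4113 → include.
Rate on top 2: 0.5983. G: 0.74 > 0.5983 → include.
Rate on top 3: 0.6052. B: 0.11 < 0.6052 → exclude; stop.
Optimal diet: A, F, G — 3 of 5 types.

3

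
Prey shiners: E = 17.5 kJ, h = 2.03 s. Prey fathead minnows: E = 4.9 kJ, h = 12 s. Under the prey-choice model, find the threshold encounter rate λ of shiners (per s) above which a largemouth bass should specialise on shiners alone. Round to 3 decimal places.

0.024 per s

The zero-one rule: include fathead minnows iff E₂/h₂ > λE₁/(1+λh₁). Equality gives the switch point.
λE₁h₂ = E₂ + λE₂h₁ ⇒ λ = E₂/(E₁h₂ − E₂h₁) = 4.9/(210 − 9.947) = 0.02449 per s.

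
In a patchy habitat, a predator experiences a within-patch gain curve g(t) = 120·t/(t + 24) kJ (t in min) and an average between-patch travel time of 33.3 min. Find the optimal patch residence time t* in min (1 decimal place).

28.3 min

Maximise g(t)/(T+t): set derivative to zero → g'(t)(T+t) = g(t).
g'(t) = 120·24/(t + 24)². Setting 120·24/(t+24)² = 120t/[(t+24)(33.3+t)] gives 24(33.3+t) = t(t+24), so t² = 24×33.3 = 799.2.
t* = √799.2 = 28.27 min.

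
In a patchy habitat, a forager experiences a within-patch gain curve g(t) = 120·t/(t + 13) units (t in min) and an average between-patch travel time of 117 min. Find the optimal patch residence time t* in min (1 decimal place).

39.0 min

Optimal t* satisfies g'(t*) = g(t*)/(T + t*).
g'(t) = 120·13/(t + 13)². Setting 120·13/(t+13)² = 120t/[(t+13)(117+t)] gives 13(117+t) = t(t+13), so t² = 13×117 = 1521.
t* = √1521 = 39 min.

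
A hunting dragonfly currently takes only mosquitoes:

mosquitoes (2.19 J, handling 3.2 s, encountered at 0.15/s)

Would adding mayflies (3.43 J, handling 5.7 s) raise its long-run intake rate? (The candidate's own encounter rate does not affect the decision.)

Yes

On mosquitoes alone, R = ΣλE/(1+Σλh) = 0.3285/1.48 = 0.222 J/s.
mayflies: E/h = 3.43/5.7 = 0.6018 J/s.
Since 0.6018 > R, including mayflies increases the long-run rate.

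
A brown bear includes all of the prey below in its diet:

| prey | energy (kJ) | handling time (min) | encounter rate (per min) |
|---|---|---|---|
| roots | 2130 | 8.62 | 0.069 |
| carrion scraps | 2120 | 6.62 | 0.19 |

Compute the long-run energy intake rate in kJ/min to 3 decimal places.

192.727 kJ/min

R = (0.069×2130 + 0.19×2120) / (1 + 0.069×8.62 + 0.19×6.62) = 549.8/2.853 = 192.7 kJ/min.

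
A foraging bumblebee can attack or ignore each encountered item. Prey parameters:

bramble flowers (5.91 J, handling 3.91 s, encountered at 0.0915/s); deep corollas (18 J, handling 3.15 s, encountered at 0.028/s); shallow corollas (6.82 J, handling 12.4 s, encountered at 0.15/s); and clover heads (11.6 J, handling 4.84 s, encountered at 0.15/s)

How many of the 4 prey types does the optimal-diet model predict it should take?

3

Profitabilities (E/h, J/s): deep corollas 5.71, clover heads 2.4, bramble flowers 1.51, shallow corollas 0.55. Add prey in this order while the next type's profitability exceeds the intake rate on those already taken.
Rate on top 1: 0.4632. clover heads: 2.4 > 0.4632 → include.
Rate on top 2: 1.237. bramble flowers: 1.51 > 1.237 → include.
Rate on top 3: 1.282. shallow corollas: 0.55 < 1.282 → exclude; stop.
Optimal diet: deep corollas, clover heads, bramble flowers — 3 of 4 types.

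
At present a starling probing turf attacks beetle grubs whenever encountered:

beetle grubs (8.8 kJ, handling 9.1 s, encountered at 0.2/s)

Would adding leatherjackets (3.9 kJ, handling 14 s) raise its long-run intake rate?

No

Current rate: (0.2×8.8)/(1 + 0.2×9.1) = 0.6241 kJ/s.
leatherjackets: E/h = 3.9/14 = 0.2786 kJ/s.
0.2786 < 0.6241, so adding leatherjackets would lower the average — exclude it.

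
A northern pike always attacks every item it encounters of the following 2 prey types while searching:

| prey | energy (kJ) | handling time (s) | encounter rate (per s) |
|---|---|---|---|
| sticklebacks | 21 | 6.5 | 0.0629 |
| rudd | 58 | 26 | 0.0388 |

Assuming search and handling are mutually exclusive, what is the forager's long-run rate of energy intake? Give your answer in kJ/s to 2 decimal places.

R = (0.0629×21 + 0.0388×58) / (1 + 0.0629×6.5 + 0.0388×26) = 3.571/2.418 = 1.477 kJ/s.

1.48 kJ/s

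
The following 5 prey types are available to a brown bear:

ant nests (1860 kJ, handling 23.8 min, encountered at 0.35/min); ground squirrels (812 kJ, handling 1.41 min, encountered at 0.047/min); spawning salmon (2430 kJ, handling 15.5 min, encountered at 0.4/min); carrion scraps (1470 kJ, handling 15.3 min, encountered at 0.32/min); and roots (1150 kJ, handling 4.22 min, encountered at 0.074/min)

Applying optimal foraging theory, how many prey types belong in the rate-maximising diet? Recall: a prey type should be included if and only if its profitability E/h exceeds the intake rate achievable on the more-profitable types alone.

3

Rank by E/h (kJ/min): ground squirrels 576, roots 273, spawning salmon 157, carrion scraps 96.1, ant nests 78.2. Include each in turn until the next type's E/h falls below the running intake rate.
Rate on top 1: 35.79. roots: 273 > 35.79 → include.
Rate on top 2: 89.42. spawning salmon: 157 > 89.42 → include.
Rate on top 3: 144.5. carrion scraps: 96.1 < 144.5 → exclude; stop.
Optimal diet: ground squirrels, roots, spawning salmon — 3 of 5 types.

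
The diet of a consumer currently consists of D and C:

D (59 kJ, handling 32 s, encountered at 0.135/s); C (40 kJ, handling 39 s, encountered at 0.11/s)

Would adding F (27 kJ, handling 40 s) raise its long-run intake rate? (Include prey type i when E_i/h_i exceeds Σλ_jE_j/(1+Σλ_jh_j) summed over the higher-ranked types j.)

On D and C alone, R = ΣλE/(1+Σλh) = 12.37/9.61 = 1.287 kJ/s.
Profitability of F: 27/40 = 0.675 kJ/s.
Since 0.675 < R, time spent handling F is better spent searching.

No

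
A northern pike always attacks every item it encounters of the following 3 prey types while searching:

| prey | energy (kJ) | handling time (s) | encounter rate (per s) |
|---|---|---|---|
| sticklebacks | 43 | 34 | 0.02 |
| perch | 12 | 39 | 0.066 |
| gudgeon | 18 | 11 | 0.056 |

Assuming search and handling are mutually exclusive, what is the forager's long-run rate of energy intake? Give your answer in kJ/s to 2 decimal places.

R = Σλ_iE_i / (1 + Σλ_ih_i)
Numerator: 0.02×43 + 0.066×12 + 0.056×18 = 2.66
Denominator: 1 + 0.02×34 + 0.066×39 + 0.056×11 = 4.87
R = 2.66/4.87 = 0.5462 kJ/s

0.55 kJ/s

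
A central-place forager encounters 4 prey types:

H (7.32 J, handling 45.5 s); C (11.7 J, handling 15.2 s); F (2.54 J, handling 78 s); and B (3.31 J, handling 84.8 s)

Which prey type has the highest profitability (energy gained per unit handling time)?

Profitability E/h (J/s): H = 7.32/45.5 = 0.161, C = 11.7/15.2 = 0.77, F = 2.54/78 = 0.0326, B = 3.31/84.8 = 0.039.
Ranked: C > H > B > F.

C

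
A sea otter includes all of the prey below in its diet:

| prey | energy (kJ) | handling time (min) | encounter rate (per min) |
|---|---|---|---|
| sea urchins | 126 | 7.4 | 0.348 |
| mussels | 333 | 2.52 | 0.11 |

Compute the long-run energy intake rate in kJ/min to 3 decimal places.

20.890 kJ/min

Energy encountered per unit search time: 0.348×126 + 0.11×333 = 80.48 kJ/min.
Handling time per unit search time: 0.348×7.4 + 0.11×2.52 = 2.852.
Rate = 80.48/(1 + 2.852) = 20.89 kJ/min.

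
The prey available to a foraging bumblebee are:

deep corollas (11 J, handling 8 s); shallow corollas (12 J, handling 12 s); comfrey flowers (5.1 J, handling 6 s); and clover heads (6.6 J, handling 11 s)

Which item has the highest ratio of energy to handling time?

In descending order of E/h:
deep corollas: 11/8 = 1.38 J/s
shallow corollas: 12/12 = 1 J/s
comfrey flowers: 5.1/6 = 0.85 J/s
clover heads: 6.6/11 = 0.6 J/s

deep corollas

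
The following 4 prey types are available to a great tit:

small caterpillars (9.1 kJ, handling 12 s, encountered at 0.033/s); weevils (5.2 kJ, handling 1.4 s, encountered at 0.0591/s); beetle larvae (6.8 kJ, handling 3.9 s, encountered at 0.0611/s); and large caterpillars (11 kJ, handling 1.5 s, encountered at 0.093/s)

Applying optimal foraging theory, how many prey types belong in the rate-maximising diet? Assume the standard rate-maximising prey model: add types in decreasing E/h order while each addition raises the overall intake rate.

3

E/h in descending order: large caterpillars 7.33, weevils 3.71, beetle larvae 1.74, small caterpillars 0.758 kJ/s. The optimal diet is the largest prefix of this list for which every included type satisfies E_i/h_i > R on the types above it.
Rate on top 1: 0.8978. weevils: 3.71 > 0.8978 → include.
Rate on top 2: 1.088. beetle larvae: 1.74 > 1.088 → include.
Rate on top 3: 1.195. small caterpillars: 0.758 < 1.195 → exclude; stop.
Optimal diet: large caterpillars, weevils, beetle larvae — 3 of 4 types.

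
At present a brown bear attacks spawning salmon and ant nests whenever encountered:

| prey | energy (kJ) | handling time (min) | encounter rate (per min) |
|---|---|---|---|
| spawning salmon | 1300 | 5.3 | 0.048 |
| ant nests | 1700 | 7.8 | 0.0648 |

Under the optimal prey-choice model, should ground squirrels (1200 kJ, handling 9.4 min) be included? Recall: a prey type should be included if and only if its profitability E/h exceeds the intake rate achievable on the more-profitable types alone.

Yes

On spawning salmon and ant nests alone, R = ΣλE/(1+Σλh) = 172.6/1.76 = 98.05 kJ/min.
Profitability of ground squirrels: 1200/9.4 = 127.7 kJ/min.
127.7 > 98.05, so adding ground squirrels raises the average — include it.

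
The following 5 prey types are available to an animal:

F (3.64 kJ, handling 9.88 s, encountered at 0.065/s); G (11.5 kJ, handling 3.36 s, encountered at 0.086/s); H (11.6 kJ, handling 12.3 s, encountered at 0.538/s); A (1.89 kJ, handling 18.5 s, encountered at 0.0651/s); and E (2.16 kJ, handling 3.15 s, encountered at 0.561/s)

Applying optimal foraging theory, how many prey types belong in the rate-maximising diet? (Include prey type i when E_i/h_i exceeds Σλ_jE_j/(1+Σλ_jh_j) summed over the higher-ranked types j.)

Profitabilities (E/h, kJ/s): G 3.42, H 0.943, E 0.686, F 0.368, A 0.102. Add prey in this order while the next type's profitability exceeds the intake rate on those already taken.
Rate on top 1: 0.7673. H: 0.943 > 0.7673 → include.
Rate on top 2: 0.9144. E: 0.686 < 0.9144 → exclude; stop.
Optimal diet: G, H — 2 of 5 types.

2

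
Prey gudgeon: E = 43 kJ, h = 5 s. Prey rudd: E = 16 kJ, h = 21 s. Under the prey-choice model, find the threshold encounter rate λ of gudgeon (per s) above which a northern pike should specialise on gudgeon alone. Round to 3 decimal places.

0.019 per s

The zero-one rule: include rudd iff E₂/h₂ > λE₁/(1+λh₁). Equality gives the switch point.
λE₁h₂ = E₂ + λE₂h₁ ⇒ λ = E₂/(E₁h₂ − E₂h₁) = 16/(903 − 80) = 0.01944 per s.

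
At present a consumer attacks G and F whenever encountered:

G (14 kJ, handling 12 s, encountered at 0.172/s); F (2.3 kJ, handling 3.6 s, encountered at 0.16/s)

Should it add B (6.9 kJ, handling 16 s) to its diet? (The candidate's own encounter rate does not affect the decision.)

No

On G and F alone, R = ΣλE/(1+Σλh) = 2.776/3.64 = 0.7626 kJ/s.
B: E/h = 6.9/16 = 0.4313 kJ/s.
Since 0.4313 < R, time spent handling B is better spent searching.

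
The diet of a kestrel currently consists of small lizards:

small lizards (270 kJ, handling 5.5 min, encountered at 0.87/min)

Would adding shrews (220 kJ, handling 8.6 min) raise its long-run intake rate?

Intake rate on the current diet: R = (0.87×270) / (1 + 0.87×5.5) = 234.9/5.785 = 40.61 kJ/min.
shrews: E/h = 220/8.6 = 25.58 kJ/min.
Since 25.58 < R, time spent handling shrews is better spent searching.

No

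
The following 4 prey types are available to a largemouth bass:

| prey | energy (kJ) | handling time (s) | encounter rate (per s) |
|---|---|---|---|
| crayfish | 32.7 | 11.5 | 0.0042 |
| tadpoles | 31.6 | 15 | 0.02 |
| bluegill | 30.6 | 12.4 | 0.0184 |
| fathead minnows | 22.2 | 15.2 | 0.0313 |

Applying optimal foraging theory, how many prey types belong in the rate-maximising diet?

4

Profitabilities (E/h, kJ/s): crayfish 2.84, bluegill 2.47, tadpoles 2.11, fathead minnows 1.46. Add prey in this order while the next type's profitability exceeds the intake rate on those already taken.
Rate on top 1: 0.131. bluegill: 2.47 > 0.131 → include.
Rate on top 2: 0.5487. tadpoles: 2.11 > 0.5487 → include.
Rate on top 3: 0.8452. fathead minnows: 1.46 > 0.8452 → include.
Optimal diet: crayfish, bluegill, tadpoles, fathead minnows — 4 of 4 types.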